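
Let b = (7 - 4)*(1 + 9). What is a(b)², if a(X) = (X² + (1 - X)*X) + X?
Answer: 3600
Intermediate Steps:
b = 30 (b = 3*10 = 30)
a(X) = X + X² + X*(1 - X) (a(X) = (X² + X*(1 - X)) + X = X + X² + X*(1 - X))
a(b)² = (2*30)² = 60² = 3600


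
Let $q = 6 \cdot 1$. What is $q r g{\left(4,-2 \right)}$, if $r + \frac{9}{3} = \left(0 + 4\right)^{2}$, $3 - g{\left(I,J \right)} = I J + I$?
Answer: $546$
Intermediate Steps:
$g{\left(I,J \right)} = 3 - I - I J$ ($g{\left(I,J \right)} = 3 - \left(I J + I\right) = 3 - \left(I + I J\right) = 3 - I - I J$)
$r = 13$ ($r = -3 + \left(0 + 4\right)^{2} = -3 + 4^{2} = -3 + 16 = 13$)
$q = 6$
$q r g{\left(4,-2 \right)} = 6 \cdot 13 \left(3 - 4 - 4 \left(-2\right)\right) = 78 \left(3 - 4 + 8\right) = 78 \cdot 7 = 546$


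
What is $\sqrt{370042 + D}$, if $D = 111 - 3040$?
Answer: $\sqrt{367113} \approx 605.9$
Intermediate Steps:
$D = -2929$ ($D = 111 - 3040 = -2929$)
$\sqrt{370042 + D} = \sqrt{370042 - 2929} = \sqrt{367113}$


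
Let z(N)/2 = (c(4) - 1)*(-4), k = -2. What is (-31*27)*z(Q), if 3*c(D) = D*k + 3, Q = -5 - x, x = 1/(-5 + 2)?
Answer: -17856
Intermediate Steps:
x = -⅓ (x = 1/(-3) = -⅓ ≈ -0.33333)
Q = -14/3 (Q = -5 - 1*(-⅓) = -5 + ⅓ = -14/3 ≈ -4.6667)
c(D) = 1 - 2*D/3 (c(D) = (D*(-2) + 3)/3 = (-2*D + 3)/3 = (3 - 2*D)/3 = 1 - 2*D/3)
z(N) = 64/3 (z(N) = 2*(((1 - ⅔*4) - 1)*(-4)) = 2*(((1 - 8/3) - 1)*(-4)) = 2*((-5/3 - 1)*(-4)) = 2*(-8/3*(-4)) = 2*(32/3) = 64/3)
(-31*27)*z(Q) = -31*27*(64/3) = -837*64/3 = -17856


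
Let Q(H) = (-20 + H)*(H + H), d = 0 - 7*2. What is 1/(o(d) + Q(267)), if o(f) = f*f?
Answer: 1/132094 ≈ 7.5704e-6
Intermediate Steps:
d = -14 (d = 0 - 14 = -14)
Q(H) = 2*H*(-20 + H) (Q(H) = (-20 + H)*(2*H) = 2*H*(-20 + H))
o(f) = f**2
1/(o(d) + Q(267)) = 1/((-14)**2 + 2*267*(-20 + 267)) = 1/(196 + 2*267*247) = 1/(196 + 131898) = 1/132094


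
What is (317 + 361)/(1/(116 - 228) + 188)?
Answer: 75936/21055 ≈ 3.6066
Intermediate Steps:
(317 + 361)/(1/(116 - 228) + 188) = 678/(1/(-112) + 188) = 678/(-1/112 + 188) = 678/(21055/112) = 678*(112/21055) = 75936/21055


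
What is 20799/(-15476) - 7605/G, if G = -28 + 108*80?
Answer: -18550998/8329957 ≈ -2.2270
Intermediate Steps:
G = 8612 (G = -28 + 8640 = 8612)
20799/(-15476) - 7605/G = 20799/(-15476) - 7605/8612 = 20799*(-1/15476) - 7605*1/8612 = -20799/15476 - 7605/8612 = -18550998/8329957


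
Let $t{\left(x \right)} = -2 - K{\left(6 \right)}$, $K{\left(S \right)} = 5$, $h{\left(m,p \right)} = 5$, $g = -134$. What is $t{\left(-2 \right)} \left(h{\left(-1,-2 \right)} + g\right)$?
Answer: $903$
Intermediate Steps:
$t{\left(x \right)} = -7$ ($t{\left(x \right)} = -2 - 5 = -7$)
$t{\left(-2 \right)} \left(h{\left(-1,-2 \right)} + g\right) = - 7 \left(5 - 134\right) = \left(-7\right) \left(-129\right) = 903$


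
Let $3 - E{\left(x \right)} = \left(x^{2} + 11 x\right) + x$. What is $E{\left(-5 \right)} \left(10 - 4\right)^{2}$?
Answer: $1368$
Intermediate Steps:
$E{\left(x \right)} = 3 - x^{2} - 12 x$ ($E{\left(x \right)} = 3 - \left(\left(x^{2} + 11 x\right) + x\right) = 3 - \left(x^{2} + 12 x\right) = 3 - x^{2} - 12 x$)
$E{\left(-5 \right)} \left(10 - 4\right)^{2} = \left(3 - \left(-5\right)^{2} - -60\right) \left(10 - 4\right)^{2} = \left(3 - 25 + 60\right) 6^{2} = \left(3 - 25 + 60\right) 36 = 38 \cdot 36 = 1368$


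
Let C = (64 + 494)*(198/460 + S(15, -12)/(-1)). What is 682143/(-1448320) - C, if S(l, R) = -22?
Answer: -416946753993/33311360 ≈ -12517.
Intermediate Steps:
C = 1439361/115 (C = (64 + 494)*(198/460 - 22/(-1)) = 558*(198*(1/460) - 22*(-1)) = 558*(99/230 + 22) = 558*(5159/230) = 1439361/115 ≈ 12516.)
682143/(-1448320) - C = 682143/(-1448320) - 1*1439361/115 = 682143*(-1/1448320) - 1439361/115 = -682143/1448320 - 1439361/115 = -416946753993/33311360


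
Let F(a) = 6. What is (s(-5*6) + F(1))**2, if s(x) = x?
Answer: 576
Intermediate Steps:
(s(-5*6) + F(1))**2 = (-5*6 + 6)**2 = (-30 + 6)**2 = (-24)**2 = 576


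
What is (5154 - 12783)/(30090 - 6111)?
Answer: -2543/7993 ≈ -0.31815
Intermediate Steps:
(5154 - 12783)/(30090 - 6111) = -7629/23979 = -7629*1/23979 = -2543/7993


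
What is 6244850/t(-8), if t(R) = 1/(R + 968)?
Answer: 5995056000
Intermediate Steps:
t(R) = 1/(968 + R)
6244850/t(-8) = 6244850/(1/(968 - 8)) = 6244850/(1/960) = 6244850*960 = 5995056000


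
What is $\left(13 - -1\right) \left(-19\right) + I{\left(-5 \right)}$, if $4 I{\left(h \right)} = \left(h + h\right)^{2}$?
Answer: $-241$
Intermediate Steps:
$I{\left(h \right)} = h^{2}$ ($I{\left(h \right)} = \frac{\left(h + h\right)^{2}}{4} = \frac{\left(2 h\right)^{2}}{4} = \frac{4 h^{2}}{4} = h^{2}$)
$\left(13 - -1\right) \left(-19\right) + I{\left(-5 \right)} = \left(13 - -1\right) \left(-19\right) + \left(-5\right)^{2} = \left(13 + 1\right) \left(-19\right) + 25 = 14 \left(-19\right) + 25 = -266 + 25 = -241$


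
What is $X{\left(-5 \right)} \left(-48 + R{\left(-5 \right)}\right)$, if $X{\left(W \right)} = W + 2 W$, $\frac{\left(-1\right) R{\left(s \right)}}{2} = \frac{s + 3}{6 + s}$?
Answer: $660$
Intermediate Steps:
$R{\left(s \right)} = - \frac{2 \left(3 + s\right)}{6 + s}$ ($R{\left(s \right)} = - 2 \frac{s + 3}{6 + s} = - 2 \frac{3 + s}{6 + s} = - \frac{2 \left(3 + s\right)}{6 + s}$)
$X{\left(W \right)} = 3 W$
$X{\left(-5 \right)} \left(-48 + R{\left(-5 \right)}\right) = 3 \left(-5\right) \left(-48 + \frac{2 \left(-3 - -5\right)}{6 - 5}\right) = - 15 \left(-48 + \frac{2 \left(-3 + 5\right)}{1}\right) = - 15 \left(-48 + 2 \cdot 1 \cdot 2\right) = - 15 \left(-48 + 4\right) = \left(-15\right) \left(-44\right) = 660$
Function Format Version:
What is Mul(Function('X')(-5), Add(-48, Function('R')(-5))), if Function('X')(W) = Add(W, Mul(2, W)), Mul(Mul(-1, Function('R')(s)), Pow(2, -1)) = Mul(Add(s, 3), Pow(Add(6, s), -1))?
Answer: 660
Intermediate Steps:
Function('R')(s) = Mul(-2, Pow(Add(6, s), -1), Add(3, s)) (Function('R')(s) = Mul(-2, Mul(Add(s, 3), Pow(Add(6, s), -1))) = Mul(-2, Mul(Add(3, s), Pow(Add(6, s), -1))) = Mul(-2, Mul(Pow(Add(6, s), -1), Add(3, s))) = Mul(-2, Pow(Add(6, s), -1), Add(3, s)))
Function('X')(W) = Mul(3, W)
Mul(Function('X')(-5), Add(-48, Function('R')(-5))) = Mul(Mul(3, -5), Add(-48, Mul(2, Pow(Add(6, -5), -1), Add(-3, Mul(-1, -5))))) = Mul(-15, Add(-48, Mul(2, Pow(1, -1), Add(-3, 5)))) = Mul(-15, Add(-48, Mul(2, 1, 2))) = Mul(-15, Add(-48, 4)) = Mul(-15, -44) = 660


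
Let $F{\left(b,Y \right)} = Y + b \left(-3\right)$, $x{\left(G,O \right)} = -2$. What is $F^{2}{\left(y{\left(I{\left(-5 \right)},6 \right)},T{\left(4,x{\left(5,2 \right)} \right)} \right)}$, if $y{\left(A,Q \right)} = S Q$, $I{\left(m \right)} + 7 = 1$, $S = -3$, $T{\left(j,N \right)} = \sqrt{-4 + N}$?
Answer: $\left(54 + i \sqrt{6}\right)^{2} \approx 2910.0 + 264.54 i$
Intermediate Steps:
$I{\left(m \right)} = -6$ ($I{\left(m \right)} = -7 + 1 = -6$)
$y{\left(A,Q \right)} = - 3 Q$
$F{\left(b,Y \right)} = Y - 3 b$
$F^{2}{\left(y{\left(I{\left(-5 \right)},6 \right)},T{\left(4,x{\left(5,2 \right)} \right)} \right)} = \left(\sqrt{-4 - 2} - 3 \left(\left(-3\right) 6\right)\right)^{2} = \left(\sqrt{-6} - -54\right)^{2} = \left(i \sqrt{6} + 54\right)^{2} = \left(54 + i \sqrt{6}\right)^{2}$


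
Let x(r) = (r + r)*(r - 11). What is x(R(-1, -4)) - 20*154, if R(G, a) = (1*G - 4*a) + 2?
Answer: -2876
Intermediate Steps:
R(G, a) = 2 + G - 4*a (R(G, a) = (G - 4*a) + 2 = 2 + G - 4*a)
x(r) = 2*r*(-11 + r) (x(r) = (2*r)*(-11 + r) = 2*r*(-11 + r))
x(R(-1, -4)) - 20*154 = 2*(2 - 1 - 4*(-4))*(-11 + (2 - 1 - 4*(-4))) - 20*154 = 2*(2 - 1 + 16)*(-11 + (2 - 1 + 16)) - 3080 = 2*17*(-11 + 17) - 3080 = 2*17*6 - 3080 = 204 - 3080 = -2876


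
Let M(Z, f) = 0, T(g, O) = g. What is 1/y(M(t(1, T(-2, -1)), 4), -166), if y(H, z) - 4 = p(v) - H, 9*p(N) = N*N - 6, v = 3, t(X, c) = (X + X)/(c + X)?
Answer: 3/13 ≈ 0.23077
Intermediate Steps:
t(X, c) = 2*X/(X + c) (t(X, c) = (2*X)/(X + c) = 2*X/(X + c))
p(N) = -2/3 + N**2/9 (p(N) = (N*N - 6)/9 = (N**2 - 6)/9 = (-6 + N**2)/9 = -2/3 + N**2/9)
y(H, z) = 13/3 - H (y(H, z) = 4 + ((-2/3 + (1/9)*3**2) - H) = 4 + ((-2/3 + (1/9)*9) - H) = 4 + ((-2/3 + 1) - H) = 4 + (1/3 - H) = 13/3 - H)
1/y(M(t(1, T(-2, -1)), 4), -166) = 1/(13/3 - 1*0) = 1/(13/3 + 0) = 1/(13/3) = 3/13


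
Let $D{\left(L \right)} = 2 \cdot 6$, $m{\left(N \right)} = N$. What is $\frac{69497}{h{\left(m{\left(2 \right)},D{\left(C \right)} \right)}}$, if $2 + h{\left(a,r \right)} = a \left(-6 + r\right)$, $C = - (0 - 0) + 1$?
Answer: $\frac{69497}{10} \approx 6949.7$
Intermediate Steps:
$C = 1$ ($C = - (0 + 0) + 1 = \left(-1\right) 0 + 1 = 0 + 1 = 1$)
$D{\left(L \right)} = 12$
$h{\left(a,r \right)} = -2 + a \left(-6 + r\right)$
$\frac{69497}{h{\left(m{\left(2 \right)},D{\left(C \right)} \right)}} = \frac{69497}{-2 - 12 + 2 \cdot 12} = \frac{69497}{-2 - 12 + 24} = \frac{69497}{10}$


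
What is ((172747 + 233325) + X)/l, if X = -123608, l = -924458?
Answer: -141232/462229 ≈ -0.30555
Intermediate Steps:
((172747 + 233325) + X)/l = ((172747 + 233325) - 123608)/(-924458) = (406072 - 123608)*(-1/924458) = 282464*(-1/924458) = -141232/462229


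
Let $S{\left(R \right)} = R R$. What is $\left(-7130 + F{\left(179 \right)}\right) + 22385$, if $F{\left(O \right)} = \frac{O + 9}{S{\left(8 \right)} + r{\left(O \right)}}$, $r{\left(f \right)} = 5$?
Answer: $\frac{1052783}{69} \approx 15258.0$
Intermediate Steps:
$S{\left(R \right)} = R^{2}$
$F{\left(O \right)} = \frac{3}{23} + \frac{O}{69}$ ($F{\left(O \right)} = \frac{O + 9}{8^{2} + 5} = \frac{9 + O}{64 + 5} = \frac{9 + O}{69} = \left(9 + O\right) \frac{1}{69} = \frac{3}{23} + \frac{O}{69}$)
$\left(-7130 + F{\left(179 \right)}\right) + 22385 = \left(-7130 + \left(\frac{3}{23} + \frac{1}{69} \cdot 179\right)\right) + 22385 = \left(-7130 + \left(\frac{3}{23} + \frac{179}{69}\right)\right) + 22385 = \left(-7130 + \frac{188}{69}\right) + 22385 = - \frac{491782}{69} + 22385 = \frac{1052783}{69}$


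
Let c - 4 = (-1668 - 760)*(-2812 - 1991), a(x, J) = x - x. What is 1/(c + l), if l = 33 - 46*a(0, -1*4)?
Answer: 1/11661721 ≈ 8.5751e-8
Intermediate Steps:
a(x, J) = 0
c = 11661688 (c = 4 + (-1668 - 760)*(-2812 - 1991) = 4 - 2428*(-4803) = 4 + 11661684 = 11661688)
l = 33 (l = 33 - 46*0 = 33 + 0 = 33)
1/(c + l) = 1/(11661688 + 33) = 1/11661721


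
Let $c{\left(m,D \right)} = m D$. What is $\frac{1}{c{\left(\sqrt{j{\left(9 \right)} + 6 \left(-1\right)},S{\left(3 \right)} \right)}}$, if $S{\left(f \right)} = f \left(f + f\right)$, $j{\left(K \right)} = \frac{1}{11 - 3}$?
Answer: $- \frac{i \sqrt{94}}{423} \approx - 0.02292 i$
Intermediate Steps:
$j{\left(K \right)} = \frac{1}{8}$
$S{\left(f \right)} = 2 f^{2}$ ($S{\left(f \right)} = f 2 f = 2 f^{2}$)
$c{\left(m,D \right)} = D m$
$\frac{1}{c{\left(\sqrt{j{\left(9 \right)} + 6 \left(-1\right)},S{\left(3 \right)} \right)}} = \frac{1}{2 \cdot 3^{2} \sqrt{\frac{1}{8} + 6 \left(-1\right)}} = \frac{1}{2 \cdot 9 \sqrt{\frac{1}{8} - 6}} = \frac{1}{18 \sqrt{- \frac{47}{8}}} = \frac{1}{18 \frac{i \sqrt{94}}{4}} = \frac{1}{\frac{9}{2} i \sqrt{94}} = - \frac{i \sqrt{94}}{423}$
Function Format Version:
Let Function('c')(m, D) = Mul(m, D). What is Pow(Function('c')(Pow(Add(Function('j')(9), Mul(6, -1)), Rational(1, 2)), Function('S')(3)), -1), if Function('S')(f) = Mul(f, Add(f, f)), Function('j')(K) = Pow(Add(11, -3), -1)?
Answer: Mul(Rational(-1, 423), I, Pow(94, Rational(1, 2))) ≈ Mul(-0.022920, I)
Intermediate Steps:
Function('j')(K) = Rational(1, 8) (Function('j')(K) = Pow(8, -1) = Rational(1, 8))
Function('S')(f) = Mul(2, Pow(f, 2)) (Function('S')(f) = Mul(f, Mul(2, f)) = Mul(2, Pow(f, 2)))
Function('c')(m, D) = Mul(D, m)
Pow(Function('c')(Pow(Add(Function('j')(9), Mul(6, -1)), Rational(1, 2)), Function('S')(3)), -1) = Pow(Mul(Mul(2, Pow(3, 2)), Pow(Add(Rational(1, 8), Mul(6, -1)), Rational(1, 2))), -1) = Pow(Mul(Mul(2, 9), Pow(Add(Rational(1, 8), -6), Rational(1, 2))), -1) = Pow(Mul(18, Pow(Rational(-47, 8), Rational(1, 2))), -1) = Pow(Mul(18, Mul(Rational(1, 4), I, Pow(94, Rational(1, 2)))), -1) = Pow(Mul(Rational(9, 2), I, Pow(94, Rational(1, 2))), -1) = Mul(Rational(-1, 423), I, Pow(94, Rational(1, 2)))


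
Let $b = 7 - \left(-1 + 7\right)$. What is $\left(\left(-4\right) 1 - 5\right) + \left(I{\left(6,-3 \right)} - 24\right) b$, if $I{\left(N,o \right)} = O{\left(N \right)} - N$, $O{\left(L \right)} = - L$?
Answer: $-45$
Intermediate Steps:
$I{\left(N,o \right)} = - 2 N$ ($I{\left(N,o \right)} = - N - N = - 2 N$)
$b = 1$ ($b = 7 - 6 = 1$)
$\left(\left(-4\right) 1 - 5\right) + \left(I{\left(6,-3 \right)} - 24\right) b = \left(\left(-4\right) 1 - 5\right) + \left(\left(-2\right) 6 - 24\right) 1 = \left(-4 - 5\right) + \left(-12 - 24\right) 1 = -9 - 36 = -45$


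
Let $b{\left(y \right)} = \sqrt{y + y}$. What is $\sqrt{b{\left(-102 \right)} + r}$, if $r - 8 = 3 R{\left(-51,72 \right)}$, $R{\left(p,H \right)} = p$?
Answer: $\sqrt{-145 + 2 i \sqrt{51}} \approx 0.59235 + 12.056 i$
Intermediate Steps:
$b{\left(y \right)} = \sqrt{2} \sqrt{y}$ ($b{\left(y \right)} = \sqrt{2 y} = \sqrt{2} \sqrt{y}$)
$r = -145$ ($r = 8 + 3 \left(-51\right) = 8 - 153 = -145$)
$\sqrt{b{\left(-102 \right)} + r} = \sqrt{\sqrt{2} \sqrt{-102} - 145} = \sqrt{\sqrt{2} i \sqrt{102} - 145} = \sqrt{2 i \sqrt{51} - 145} = \sqrt{-145 + 2 i \sqrt{51}}$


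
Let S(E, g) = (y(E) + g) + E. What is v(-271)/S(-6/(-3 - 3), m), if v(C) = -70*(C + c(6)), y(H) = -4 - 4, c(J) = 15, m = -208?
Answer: -3584/43 ≈ -83.349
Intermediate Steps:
y(H) = -8
v(C) = -1050 - 70*C (v(C) = -70*(C + 15) = -70*(15 + C) = -1050 - 70*C)
S(E, g) = -8 + E + g (S(E, g) = (-8 + g) + E = -8 + E + g)
v(-271)/S(-6/(-3 - 3), m) = (-1050 - 70*(-271))/(-8 - 6/(-3 - 3) - 208) = (-1050 + 18970)/(-8 - 6/(-6) - 208) = 17920/(-8 - 1/6*(-6) - 208) = 17920/(-8 + 1 - 208) = 17920/(-215) = 17920*(-1/215) = -3584/43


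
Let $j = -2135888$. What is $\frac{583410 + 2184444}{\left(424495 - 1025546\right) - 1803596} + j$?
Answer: $- \frac{1712019813130}{801549} \approx -2.1359 \cdot 10^{6}$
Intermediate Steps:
$\frac{583410 + 2184444}{\left(424495 - 1025546\right) - 1803596} + j = \frac{583410 + 2184444}{\left(424495 - 1025546\right) - 1803596} - 2135888 = \frac{2767854}{\left(424495 - 1025546\right) - 1803596} - 2135888 = \frac{2767854}{-601051 - 1803596} - 2135888 = \frac{2767854}{-2404647} - 2135888 = 2767854 \left(- \frac{1}{2404647}\right) - 2135888 = - \frac{922618}{801549} - 2135888 = - \frac{1712019813130}{801549}$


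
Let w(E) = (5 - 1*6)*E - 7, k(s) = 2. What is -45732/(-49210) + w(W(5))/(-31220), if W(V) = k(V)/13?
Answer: 1433619/1542268 ≈ 0.92955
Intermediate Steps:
W(V) = 2/13
w(E) = -7 - E (w(E) = (5 - 6)*E - 7 = -E - 7 = -7 - E)
-45732/(-49210) + w(W(5))/(-31220) = -45732/(-49210) + (-7 - 1*2/13)/(-31220) = -45732*(-1/49210) + (-7 - 2/13)*(-1/31220) = 618/665 - 93/13*(-1/31220) = 618/665 + 93/405860 = 1433619/1542268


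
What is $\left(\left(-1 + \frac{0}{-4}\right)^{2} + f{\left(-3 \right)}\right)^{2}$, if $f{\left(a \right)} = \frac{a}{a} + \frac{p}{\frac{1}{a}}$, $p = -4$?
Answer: $196$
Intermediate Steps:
$f{\left(a \right)} = 1 - 4 a$ ($f{\left(a \right)} = \frac{a}{a} - \frac{4}{\frac{1}{a}} = 1 - 4 a$)
$\left(\left(-1 + \frac{0}{-4}\right)^{2} + f{\left(-3 \right)}\right)^{2} = \left(\left(-1 + \frac{0}{-4}\right)^{2} + \left(1 - -12\right)\right)^{2} = \left(\left(-1 + 0 \left(- \frac{1}{4}\right)\right)^{2} + \left(1 + 12\right)\right)^{2} = \left(\left(-1 + 0\right)^{2} + 13\right)^{2} = \left(\left(-1\right)^{2} + 13\right)^{2} = \left(1 + 13\right)^{2} = 14^{2} = 196$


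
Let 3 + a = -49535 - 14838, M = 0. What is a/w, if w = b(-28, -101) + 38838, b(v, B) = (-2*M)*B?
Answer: -32188/19419 ≈ -1.6576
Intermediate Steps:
b(v, B) = 0 (b(v, B) = (-2*0)*B = 0*B = 0)
a = -64376 (a = -3 + (-49535 - 14838) = -3 - 64373 = -64376)
w = 38838 (w = 0 + 38838 = 38838)
a/w = -64376/38838 = -64376*1/38838 = -32188/19419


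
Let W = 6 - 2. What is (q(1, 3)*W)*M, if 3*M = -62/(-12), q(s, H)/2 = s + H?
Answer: 496/9 ≈ 55.111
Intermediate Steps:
q(s, H) = 2*H + 2*s (q(s, H) = 2*(s + H) = 2*(H + s) = 2*H + 2*s)
W = 4
M = 31/18 (M = (-62/(-12))/3 = (-62*(-1/12))/3 = (⅓)*(31/6) = 31/18 ≈ 1.7222)
(q(1, 3)*W)*M = ((2*3 + 2*1)*4)*(31/18) = ((6 + 2)*4)*(31/18) = (8*4)*(31/18) = 32*(31/18) = 496/9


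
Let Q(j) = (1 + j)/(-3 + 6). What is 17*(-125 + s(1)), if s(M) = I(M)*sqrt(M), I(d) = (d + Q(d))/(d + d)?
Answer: -12665/6 ≈ -2110.8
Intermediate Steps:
Q(j) = 1/3 + j/3 (Q(j) = (1 + j)/3 = (1 + j)*(1/3) = 1/3 + j/3)
I(d) = (1/3 + 4*d/3)/(2*d) (I(d) = (d + (1/3 + d/3))/(d + d) = (1/3 + 4*d/3)/((2*d)) = (1/3 + 4*d/3)*(1/(2*d)) = (1/3 + 4*d/3)/(2*d))
s(M) = (1 + 4*M)/(6*sqrt(M)) (s(M) = ((1 + 4*M)/(6*M))*sqrt(M) = (1 + 4*M)/(6*sqrt(M)))
17*(-125 + s(1)) = 17*(-125 + (1 + 4*1)/(6*sqrt(1))) = 17*(-125 + (1/6)*1*(1 + 4)) = 17*(-125 + (1/6)*1*5) = 17*(-125 + 5/6) = 17*(-745/6) = -12665/6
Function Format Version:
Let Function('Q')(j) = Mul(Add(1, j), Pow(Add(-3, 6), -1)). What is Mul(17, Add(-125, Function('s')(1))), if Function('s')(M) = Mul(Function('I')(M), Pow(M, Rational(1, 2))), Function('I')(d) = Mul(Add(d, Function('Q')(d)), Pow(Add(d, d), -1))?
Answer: Rational(-12665, 6) ≈ -2110.8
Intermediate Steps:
Function('Q')(j) = Add(Rational(1, 3), Mul(Rational(1, 3), j)) (Function('Q')(j) = Mul(Add(1, j), Pow(3, -1)) = Mul(Add(1, j), Rational(1, 3)) = Add(Rational(1, 3), Mul(Rational(1, 3), j)))
Function('I')(d) = Mul(Rational(1, 2), Pow(d, -1), Add(Rational(1, 3), Mul(Rational(4, 3), d))) (Function('I')(d) = Mul(Add(d, Add(Rational(1, 3), Mul(Rational(1, 3), d))), Pow(Add(d, d), -1)) = Mul(Add(Rational(1, 3), Mul(Rational(4, 3), d)), Pow(Mul(2, d), -1)) = Mul(Add(Rational(1, 3), Mul(Rational(4, 3), d)), Mul(Rational(1, 2), Pow(d, -1))) = Mul(Rational(1, 2), Pow(d, -1), Add(Rational(1, 3), Mul(Rational(4, 3), d))))
Function('s')(M) = Mul(Rational(1, 6), Pow(M, Rational(-1, 2)), Add(1, Mul(4, M))) (Function('s')(M) = Mul(Mul(Rational(1, 6), Pow(M, -1), Add(1, Mul(4, M))), Pow(M, Rational(1, 2))) = Mul(Rational(1, 6), Pow(M, Rational(-1, 2)), Add(1, Mul(4, M))))
Mul(17, Add(-125, Function('s')(1))) = Mul(17, Add(-125, Mul(Rational(1, 6), Pow(1, Rational(-1, 2)), Add(1, Mul(4, 1))))) = Mul(17, Add(-125, Mul(Rational(1, 6), 1, Add(1, 4)))) = Mul(17, Add(-125, Mul(Rational(1, 6), 1, 5))) = Mul(17, Add(-125, Rational(5, 6))) = Mul(17, Rational(-745, 6)) = Rational(-12665, 6)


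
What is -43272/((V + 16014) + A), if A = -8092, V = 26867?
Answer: -43272/34789 ≈ -1.2438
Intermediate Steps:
-43272/((V + 16014) + A) = -43272/((26867 + 16014) - 8092) = -43272/(42881 - 8092) = -43272/34789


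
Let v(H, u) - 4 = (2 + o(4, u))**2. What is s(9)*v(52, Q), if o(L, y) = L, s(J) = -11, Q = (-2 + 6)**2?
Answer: -440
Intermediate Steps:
Q = 16 (Q = 4**2 = 16)
v(H, u) = 40 (v(H, u) = 4 + (2 + 4)**2 = 4 + 6**2 = 4 + 36 = 40)
s(9)*v(52, Q) = -11*40 = -440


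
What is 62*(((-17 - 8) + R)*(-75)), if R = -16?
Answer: 190650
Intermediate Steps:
62*(((-17 - 8) + R)*(-75)) = 62*(((-17 - 8) - 16)*(-75)) = 62*((-25 - 16)*(-75)) = 62*(-41*(-75)) = 62*3075 = 190650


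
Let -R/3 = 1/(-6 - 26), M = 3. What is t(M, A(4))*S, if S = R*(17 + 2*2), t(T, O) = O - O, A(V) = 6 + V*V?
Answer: 0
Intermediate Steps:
A(V) = 6 + V²
R = 3/32 (R = -3/(-6 - 26) = -3/(-32) = -3*(-1/32) = 3/32 ≈ 0.093750)
t(T, O) = 0
S = 63/32 (S = 3*(17 + 2*2)/32 = 3*(17 + 4)/32 = (3/32)*21 = 63/32 ≈ 1.9688)
t(M, A(4))*S = 0*(63/32) = 0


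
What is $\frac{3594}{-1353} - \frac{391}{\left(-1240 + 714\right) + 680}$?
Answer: $- \frac{32803}{6314} \approx -5.1953$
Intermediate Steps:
$\frac{3594}{-1353} - \frac{391}{\left(-1240 + 714\right) + 680} = 3594 \left(- \frac{1}{1353}\right) - \frac{391}{-526 + 680} = - \frac{1198}{451} - \frac{391}{154} = - \frac{32803}{6314}$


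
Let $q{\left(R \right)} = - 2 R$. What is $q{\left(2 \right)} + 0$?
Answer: $-4$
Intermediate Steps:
$q{\left(2 \right)} + 0 = \left(-2\right) 2 + 0 = -4 + 0 = -4$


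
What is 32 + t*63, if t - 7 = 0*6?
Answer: 473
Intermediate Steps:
t = 7 (t = 7 + 0*6 = 7 + 0 = 7)
32 + t*63 = 32 + 7*63 = 32 + 441 = 473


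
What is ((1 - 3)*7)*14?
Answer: -196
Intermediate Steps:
((1 - 3)*7)*14 = -2*7*14 = -14*14 = -196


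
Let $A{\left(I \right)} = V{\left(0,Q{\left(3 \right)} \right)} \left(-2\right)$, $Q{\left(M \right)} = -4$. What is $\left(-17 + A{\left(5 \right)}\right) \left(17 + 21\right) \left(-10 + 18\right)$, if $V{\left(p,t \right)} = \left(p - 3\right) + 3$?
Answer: $-5168$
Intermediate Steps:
$V{\left(p,t \right)} = p$ ($V{\left(p,t \right)} = \left(-3 + p\right) + 3 = p$)
$A{\left(I \right)} = 0$ ($A{\left(I \right)} = 0 \left(-2\right) = 0$)
$\left(-17 + A{\left(5 \right)}\right) \left(17 + 21\right) \left(-10 + 18\right) = \left(-17 + 0\right) \left(17 + 21\right) \left(-10 + 18\right) = - 17 \cdot 38 \cdot 8 = \left(-17\right) 304 = -5168$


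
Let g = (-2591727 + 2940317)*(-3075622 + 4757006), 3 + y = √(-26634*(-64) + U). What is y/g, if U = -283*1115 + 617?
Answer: -3/586113648560 + √86853/146528412140 ≈ 2.0062e-9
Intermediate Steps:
U = -314928 (U = -315545 + 617 = -314928)
y = -3 + 4*√86853 (y = -3 + √(-26634*(-64) - 314928) = -3 + √(1704576 - 314928) = -3 + √1389648 = -3 + 4*√86853 ≈ 1175.8)
g = 586113648560 (g = 348590*1681384 = 586113648560)
y/g = (-3 + 4*√86853)/586113648560 = (-3 + 4*√86853)*(1/586113648560) = -3/586113648560 + √86853/146528412140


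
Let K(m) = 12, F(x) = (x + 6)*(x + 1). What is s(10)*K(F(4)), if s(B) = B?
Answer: 120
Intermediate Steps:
F(x) = (1 + x)*(6 + x) (F(x) = (6 + x)*(1 + x) = (1 + x)*(6 + x))
s(10)*K(F(4)) = 10*12 = 120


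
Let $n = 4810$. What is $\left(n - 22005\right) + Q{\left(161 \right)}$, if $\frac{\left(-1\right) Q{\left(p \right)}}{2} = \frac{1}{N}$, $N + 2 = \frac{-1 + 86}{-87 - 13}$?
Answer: $- \frac{980075}{57} \approx -17194.0$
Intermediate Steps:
$N = - \frac{57}{20}$ ($N = -2 + \frac{-1 + 86}{-87 - 13} = -2 + \frac{85}{-100} = -2 + 85 \left(- \frac{1}{100}\right) = -2 - \frac{17}{20} = - \frac{57}{20} \approx -2.85$)
$Q{\left(p \right)} = \frac{40}{57}$ ($Q{\left(p \right)} = - \frac{2}{- \frac{57}{20}} = \left(-2\right) \left(- \frac{20}{57}\right) = \frac{40}{57}$)
$\left(n - 22005\right) + Q{\left(161 \right)} = \left(4810 - 22005\right) + \frac{40}{57} = -17195 + \frac{40}{57} = - \frac{980075}{57}$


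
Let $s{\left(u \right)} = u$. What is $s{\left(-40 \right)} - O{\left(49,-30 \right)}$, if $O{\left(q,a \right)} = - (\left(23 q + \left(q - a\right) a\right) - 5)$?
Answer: $-1288$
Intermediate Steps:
$O{\left(q,a \right)} = 5 - 23 q - a \left(q - a\right)$ ($O{\left(q,a \right)} = - (\left(23 q + a \left(q - a\right)\right) - 5) = - (-5 + 23 q + a \left(q - a\right)) = 5 - 23 q - a \left(q - a\right)$)
$s{\left(-40 \right)} - O{\left(49,-30 \right)} = -40 - \left(5 + \left(-30\right)^{2} - 1127 - \left(-30\right) 49\right) = -40 - \left(5 + 900 - 1127 + 1470\right) = -40 - 1248 = -1288$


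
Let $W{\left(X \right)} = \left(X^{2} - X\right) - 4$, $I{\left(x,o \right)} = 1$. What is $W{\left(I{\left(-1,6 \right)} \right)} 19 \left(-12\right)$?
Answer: $912$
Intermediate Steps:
$W{\left(X \right)} = -4 + X^{2} - X$
$W{\left(I{\left(-1,6 \right)} \right)} 19 \left(-12\right) = \left(-4 + 1^{2} - 1\right) 19 \left(-12\right) = \left(-4 + 1 - 1\right) 19 \left(-12\right) = \left(-4\right) 19 \left(-12\right) = \left(-76\right) \left(-12\right) = 912$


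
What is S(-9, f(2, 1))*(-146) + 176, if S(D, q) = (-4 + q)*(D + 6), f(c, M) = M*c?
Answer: -700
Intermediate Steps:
S(D, q) = (-4 + q)*(6 + D)
S(-9, f(2, 1))*(-146) + 176 = (-24 - 4*(-9) + 6*(1*2) - 9*2)*(-146) + 176 = (-24 + 36 + 6*2 - 9*2)*(-146) + 176 = (-24 + 36 + 12 - 18)*(-146) + 176 = 6*(-146) + 176 = -876 + 176 = -700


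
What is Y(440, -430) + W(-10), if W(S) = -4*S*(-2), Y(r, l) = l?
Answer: -510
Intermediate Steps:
W(S) = 8*S
Y(440, -430) + W(-10) = -430 + 8*(-10) = -430 - 80 = -510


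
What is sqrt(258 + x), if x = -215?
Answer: sqrt(43) ≈ 6.5574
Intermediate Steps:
sqrt(258 + x) = sqrt(258 - 215) = sqrt(43)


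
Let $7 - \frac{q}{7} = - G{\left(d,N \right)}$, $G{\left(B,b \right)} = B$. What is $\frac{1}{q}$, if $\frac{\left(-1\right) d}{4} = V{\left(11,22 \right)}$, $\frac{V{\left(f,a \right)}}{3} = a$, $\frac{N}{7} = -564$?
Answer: $- \frac{1}{1799} \approx -0.00055586$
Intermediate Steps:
$N = -3948$ ($N = 7 \left(-564\right) = -3948$)
$V{\left(f,a \right)} = 3 a$
$d = -264$ ($d = - 4 \cdot 3 \cdot 22 = \left(-4\right) 66 = -264$)
$q = -1799$ ($q = 49 - 7 \left(\left(-1\right) \left(-264\right)\right) = 49 - 1848 = -1799$)
$\frac{1}{q} = \frac{1}{-1799} = - \frac{1}{1799}$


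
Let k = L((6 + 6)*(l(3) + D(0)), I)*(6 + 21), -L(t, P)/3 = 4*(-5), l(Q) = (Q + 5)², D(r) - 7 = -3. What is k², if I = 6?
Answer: 2624400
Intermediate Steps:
D(r) = 4 (D(r) = 7 - 3 = 4)
l(Q) = (5 + Q)²
L(t, P) = 60 (L(t, P) = -12*(-5) = -3*(-20) = 60)
k = 1620 (k = 60*(6 + 21) = 60*27 = 1620)
k² = 1620² = 2624400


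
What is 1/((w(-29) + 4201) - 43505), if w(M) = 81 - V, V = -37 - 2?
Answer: -1/39184 ≈ -2.5521e-5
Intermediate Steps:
V = -39
w(M) = 120 (w(M) = 81 - 1*(-39) = 81 + 39 = 120)
1/((w(-29) + 4201) - 43505) = 1/((120 + 4201) - 43505) = 1/(4321 - 43505) = 1/(-39184) = -1/39184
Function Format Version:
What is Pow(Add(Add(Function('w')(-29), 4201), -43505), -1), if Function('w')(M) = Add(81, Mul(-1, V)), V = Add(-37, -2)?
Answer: Rational(-1, 39184) ≈ -2.5521e-5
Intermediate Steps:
V = -39
Function('w')(M) = 120 (Function('w')(M) = Add(81, Mul(-1, -39)) = Add(81, 39) = 120)
Pow(Add(Add(Function('w')(-29), 4201), -43505), -1) = Pow(Add(Add(120, 4201), -43505), -1) = Pow(Add(4321, -43505), -1) = Pow(-39184, -1) = Rational(-1, 39184)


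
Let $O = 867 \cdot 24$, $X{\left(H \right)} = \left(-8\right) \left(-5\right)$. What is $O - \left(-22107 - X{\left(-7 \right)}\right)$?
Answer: $42955$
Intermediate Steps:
$X{\left(H \right)} = 40$
$O = 20808$
$O - \left(-22107 - X{\left(-7 \right)}\right) = 20808 - \left(-22107 - 40\right) = 20808 - -22147 = 20808 + 22147 = 42955$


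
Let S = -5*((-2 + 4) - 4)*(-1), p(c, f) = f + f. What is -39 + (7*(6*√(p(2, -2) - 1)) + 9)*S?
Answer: -129 - 420*I*√5 ≈ -129.0 - 939.15*I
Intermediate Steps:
p(c, f) = 2*f
S = -10 (S = -5*(2 - 4)*(-1) = -5*(-2)*(-1) = 10*(-1) = -10)
-39 + (7*(6*√(p(2, -2) - 1)) + 9)*S = -39 + (7*(6*√(2*(-2) - 1)) + 9)*(-10) = -39 + (7*(6*√(-4 - 1)) + 9)*(-10) = -39 + (7*(6*√(-5)) + 9)*(-10) = -39 + (7*(6*(I*√5)) + 9)*(-10) = -39 + (7*(6*I*√5) + 9)*(-10) = -39 + (42*I*√5 + 9)*(-10) = -39 + (9 + 42*I*√5)*(-10) = -39 + (-90 - 420*I*√5) = -129 - 420*I*√5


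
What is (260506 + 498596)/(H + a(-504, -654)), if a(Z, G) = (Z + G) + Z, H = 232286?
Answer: 379551/115312 ≈ 3.2915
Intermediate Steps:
a(Z, G) = G + 2*Z (a(Z, G) = (G + Z) + Z = G + 2*Z)
(260506 + 498596)/(H + a(-504, -654)) = (260506 + 498596)/(232286 + (-654 + 2*(-504))) = 759102/(232286 + (-654 - 1008)) = 759102/(232286 - 1662) = 759102/230624 = 759102*(1/230624) = 379551/115312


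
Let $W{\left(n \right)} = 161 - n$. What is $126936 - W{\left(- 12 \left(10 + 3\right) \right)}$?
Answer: $126619$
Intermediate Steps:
$126936 - W{\left(- 12 \left(10 + 3\right) \right)} = 126936 - \left(161 - - 12 \left(10 + 3\right)\right) = 126936 - \left(161 - \left(-12\right) 13\right) = 126936 - \left(161 - -156\right) = 126936 - \left(161 + 156\right) = 126936 - 317 = 126619$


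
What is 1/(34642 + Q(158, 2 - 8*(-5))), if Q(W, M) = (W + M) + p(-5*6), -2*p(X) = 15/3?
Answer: 2/69679 ≈ 2.8703e-5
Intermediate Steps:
p(X) = -5/2 (p(X) = -15/(2*3) = -½*5 = -5/2)
Q(W, M) = -5/2 + M + W (Q(W, M) = (W + M) - 5/2 = (M + W) - 5/2 = -5/2 + M + W)
1/(34642 + Q(158, 2 - 8*(-5))) = 1/(34642 + (-5/2 + (2 - 8*(-5)) + 158)) = 1/(34642 + (-5/2 + (2 + 40) + 158)) = 1/(34642 + (-5/2 + 42 + 158)) = 1/(34642 + 395/2) = 1/(69679/2) = 2/69679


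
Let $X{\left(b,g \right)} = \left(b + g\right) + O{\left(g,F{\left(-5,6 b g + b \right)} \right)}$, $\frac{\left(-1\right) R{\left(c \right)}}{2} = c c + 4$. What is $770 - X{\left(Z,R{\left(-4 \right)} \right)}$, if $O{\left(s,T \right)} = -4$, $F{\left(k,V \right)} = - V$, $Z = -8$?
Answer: $822$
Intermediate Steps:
$R{\left(c \right)} = -8 - 2 c^{2}$ ($R{\left(c \right)} = - 2 \left(c c + 4\right) = - 2 \left(c^{2} + 4\right) = - 2 \left(4 + c^{2}\right) = -8 - 2 c^{2}$)
$X{\left(b,g \right)} = -4 + b + g$ ($X{\left(b,g \right)} = \left(b + g\right) - 4 = -4 + b + g$)
$770 - X{\left(Z,R{\left(-4 \right)} \right)} = 770 - \left(-4 - 8 - \left(8 + 2 \left(-4\right)^{2}\right)\right) = 770 - \left(-4 - 8 - 40\right) = 770 - -52 = 770 + 52 = 822$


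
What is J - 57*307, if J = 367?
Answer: -17132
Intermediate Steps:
J - 57*307 = 367 - 57*307 = 367 - 17499 = -17132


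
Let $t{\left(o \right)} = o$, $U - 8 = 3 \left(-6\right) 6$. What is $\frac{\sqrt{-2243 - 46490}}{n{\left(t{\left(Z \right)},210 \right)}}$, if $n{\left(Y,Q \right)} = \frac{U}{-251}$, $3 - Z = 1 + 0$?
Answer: $\frac{251 i \sqrt{48733}}{100} \approx 554.1 i$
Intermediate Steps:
$Z = 2$ ($Z = 3 - \left(1 + 0\right) = 3 - 1 = 2$)
$U = -100$ ($U = 8 + 3 \left(-6\right) 6 = 8 - 108 = -100$)
$n{\left(Y,Q \right)} = \frac{100}{251}$ ($n{\left(Y,Q \right)} = - \frac{100}{-251} = \left(-100\right) \left(- \frac{1}{251}\right) = \frac{100}{251}$)
$\frac{\sqrt{-2243 - 46490}}{n{\left(t{\left(Z \right)},210 \right)}} = \frac{\sqrt{-2243 - 46490}}{\frac{100}{251}} = \sqrt{-48733} \cdot \frac{251}{100} = i \sqrt{48733} \cdot \frac{251}{100} = \frac{251 i \sqrt{48733}}{100}$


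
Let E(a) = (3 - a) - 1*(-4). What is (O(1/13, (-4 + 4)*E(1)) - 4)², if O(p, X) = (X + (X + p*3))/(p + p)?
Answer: 25/4 ≈ 6.2500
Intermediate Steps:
E(a) = 7 - a (E(a) = (3 - a) + 4 = 7 - a)
O(p, X) = (2*X + 3*p)/(2*p) (O(p, X) = (X + (X + 3*p))/((2*p)) = (2*X + 3*p)*(1/(2*p)) = (2*X + 3*p)/(2*p))
(O(1/13, (-4 + 4)*E(1)) - 4)² = ((3/2 + ((-4 + 4)*(7 - 1*1))/(1/13)) - 4)² = ((3/2 + (0*(7 - 1))/(1/13)) - 4)² = ((3/2 + (0*6)*13) - 4)² = ((3/2 + 0*13) - 4)² = ((3/2 + 0) - 4)² = (3/2 - 4)² = (-5/2)² = 25/4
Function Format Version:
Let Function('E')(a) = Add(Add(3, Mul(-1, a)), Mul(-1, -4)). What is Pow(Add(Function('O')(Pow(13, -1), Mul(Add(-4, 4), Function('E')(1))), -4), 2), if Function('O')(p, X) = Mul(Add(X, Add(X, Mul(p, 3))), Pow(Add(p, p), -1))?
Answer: Rational(25, 4) ≈ 6.2500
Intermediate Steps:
Function('E')(a) = Add(7, Mul(-1, a)) (Function('E')(a) = Add(Add(3, Mul(-1, a)), 4) = Add(7, Mul(-1, a)))
Function('O')(p, X) = Mul(Rational(1, 2), Pow(p, -1), Add(Mul(2, X), Mul(3, p))) (Function('O')(p, X) = Mul(Add(X, Add(X, Mul(3, p))), Pow(Mul(2, p), -1)) = Mul(Add(Mul(2, X), Mul(3, p)), Mul(Rational(1, 2), Pow(p, -1))) = Mul(Rational(1, 2), Pow(p, -1), Add(Mul(2, X), Mul(3, p))))
Pow(Add(Function('O')(Pow(13, -1), Mul(Add(-4, 4), Function('E')(1))), -4), 2) = Pow(Add(Add(Rational(3, 2), Mul(Mul(Add(-4, 4), Add(7, Mul(-1, 1))), Pow(Pow(13, -1), -1))), -4), 2) = Pow(Add(Add(Rational(3, 2), Mul(Mul(0, Add(7, -1)), Pow(Rational(1, 13), -1))), -4), 2) = Pow(Add(Add(Rational(3, 2), Mul(Mul(0, 6), 13)), -4), 2) = Pow(Add(Add(Rational(3, 2), Mul(0, 13)), -4), 2) = Pow(Add(Add(Rational(3, 2), 0), -4), 2) = Pow(Add(Rational(3, 2), -4), 2) = Pow(Rational(-5, 2), 2) = Rational(25, 4)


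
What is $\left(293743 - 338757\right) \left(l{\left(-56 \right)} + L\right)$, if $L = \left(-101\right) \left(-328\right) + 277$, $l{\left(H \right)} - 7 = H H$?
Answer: $-1645171672$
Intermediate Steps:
$l{\left(H \right)} = 7 + H^{2}$ ($l{\left(H \right)} = 7 + H H = 7 + H^{2}$)
$L = 33405$ ($L = 33128 + 277 = 33405$)
$\left(293743 - 338757\right) \left(l{\left(-56 \right)} + L\right) = \left(293743 - 338757\right) \left(\left(7 + \left(-56\right)^{2}\right) + 33405\right) = - 45014 \left(\left(7 + 3136\right) + 33405\right) = - 45014 \left(3143 + 33405\right) = \left(-45014\right) 36548 = -1645171672$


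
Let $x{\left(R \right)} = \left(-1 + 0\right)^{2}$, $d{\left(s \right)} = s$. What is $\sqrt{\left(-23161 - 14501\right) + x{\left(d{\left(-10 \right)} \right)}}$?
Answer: $i \sqrt{37661} \approx 194.06 i$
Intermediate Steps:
$x{\left(R \right)} = 1$ ($x{\left(R \right)} = \left(-1\right)^{2} = 1$)
$\sqrt{\left(-23161 - 14501\right) + x{\left(d{\left(-10 \right)} \right)}} = \sqrt{\left(-23161 - 14501\right) + 1} = \sqrt{-37662 + 1} = \sqrt{-37661} = i \sqrt{37661}$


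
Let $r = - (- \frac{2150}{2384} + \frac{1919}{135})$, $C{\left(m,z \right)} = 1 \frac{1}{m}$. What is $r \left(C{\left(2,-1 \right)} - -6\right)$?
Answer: $- \frac{27850199}{321840} \approx -86.534$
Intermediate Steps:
$C{\left(m,z \right)} = \frac{1}{m}$
$r = - \frac{2142323}{160920}$ ($r = - (\left(-2150\right) \frac{1}{2384} + 1919 \cdot \frac{1}{135}) = - (- \frac{1075}{1192} + \frac{1919}{135}) = \left(-1\right) \frac{2142323}{160920} = - \frac{2142323}{160920} \approx -13.313$)
$r \left(C{\left(2,-1 \right)} - -6\right) = - \frac{2142323 \left(\frac{1}{2} - -6\right)}{160920} = - \frac{2142323 \left(\frac{1}{2} + 6\right)}{160920} = \left(- \frac{2142323}{160920}\right) \frac{13}{2} = - \frac{27850199}{321840}$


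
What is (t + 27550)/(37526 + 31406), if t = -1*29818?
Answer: -567/17233 ≈ -0.032902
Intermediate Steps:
t = -29818
(t + 27550)/(37526 + 31406) = (-29818 + 27550)/(37526 + 31406) = -2268/68932 = -2268*1/68932 = -567/17233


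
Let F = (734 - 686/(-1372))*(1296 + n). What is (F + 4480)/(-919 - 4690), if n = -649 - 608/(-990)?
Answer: -475351061/5552910 ≈ -85.604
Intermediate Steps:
n = -320951/495 (n = -649 - 608*(-1)/990 = -649 - 1*(-304/495) = -649 + 304/495 = -320951/495 ≈ -648.39)
F = 470915861/990 (F = (734 - 686/(-1372))*(1296 - 320951/495) = (734 - 686*(-1/1372))*(320569/495) = (734 + ½)*(320569/495) = (1469/2)*(320569/495) = 470915861/990 ≈ 4.7567e+5)
(F + 4480)/(-919 - 4690) = (470915861/990 + 4480)/(-919 - 4690) = (475351061/990)/(-5609) = (475351061/990)*(-1/5609) = -475351061/5552910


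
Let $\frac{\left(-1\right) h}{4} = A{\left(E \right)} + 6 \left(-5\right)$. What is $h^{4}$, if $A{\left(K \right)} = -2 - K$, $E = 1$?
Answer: $303595776$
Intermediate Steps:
$h = 132$ ($h = - 4 \left(\left(-2 - 1\right) + 6 \left(-5\right)\right) = - 4 \left(\left(-2 - 1\right) - 30\right) = - 4 \left(-3 - 30\right) = \left(-4\right) \left(-33\right) = 132$)
$h^{4} = 132^{4} = 303595776$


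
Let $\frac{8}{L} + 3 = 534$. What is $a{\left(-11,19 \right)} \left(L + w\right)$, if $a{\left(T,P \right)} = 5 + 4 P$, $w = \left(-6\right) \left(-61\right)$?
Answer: $\frac{1749186}{59} \approx 29647.0$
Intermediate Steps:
$L = \frac{8}{531}$ ($L = \frac{8}{-3 + 534} = \frac{8}{531} \approx 0.015066$)
$w = 366$
$a{\left(-11,19 \right)} \left(L + w\right) = \left(5 + 4 \cdot 19\right) \left(\frac{8}{531} + 366\right) = \left(5 + 76\right) \frac{194354}{531} = 81 \cdot \frac{194354}{531} = \frac{1749186}{59}$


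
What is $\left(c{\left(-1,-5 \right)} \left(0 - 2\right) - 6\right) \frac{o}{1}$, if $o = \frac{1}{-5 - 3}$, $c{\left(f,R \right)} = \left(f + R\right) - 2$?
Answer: $- \frac{5}{4} \approx -1.25$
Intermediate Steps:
$c{\left(f,R \right)} = -2 + R + f$ ($c{\left(f,R \right)} = \left(R + f\right) - 2 = -2 + R + f$)
$o = - \frac{1}{8}$ ($o = \frac{1}{-8} = - \frac{1}{8} \approx -0.125$)
$\left(c{\left(-1,-5 \right)} \left(0 - 2\right) - 6\right) \frac{o}{1} = \left(\left(-2 - 5 - 1\right) \left(0 - 2\right) - 6\right) \left(- \frac{1}{8 \cdot 1}\right) = \left(\left(-8\right) \left(-2\right) - 6\right) \left(\left(- \frac{1}{8}\right) 1\right) = \left(16 - 6\right) \left(- \frac{1}{8}\right) = 10 \left(- \frac{1}{8}\right) = - \frac{5}{4}$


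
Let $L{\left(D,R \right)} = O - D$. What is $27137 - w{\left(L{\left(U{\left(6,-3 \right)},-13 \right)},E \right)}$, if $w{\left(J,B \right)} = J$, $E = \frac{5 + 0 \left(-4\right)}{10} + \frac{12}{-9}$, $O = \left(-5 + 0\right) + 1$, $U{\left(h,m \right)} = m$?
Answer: $27138$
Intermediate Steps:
$O = -4$ ($O = -5 + 1 = -4$)
$E = - \frac{5}{6}$ ($E = \left(5 + 0\right) \frac{1}{10} + 12 \left(- \frac{1}{9}\right) = 5 \cdot \frac{1}{10} - \frac{4}{3} = \frac{1}{2} - \frac{4}{3} = - \frac{5}{6} \approx -0.83333$)
$L{\left(D,R \right)} = -4 - D$
$27137 - w{\left(L{\left(U{\left(6,-3 \right)},-13 \right)},E \right)} = 27137 - \left(-4 - -3\right) = 27137 - \left(-4 + 3\right) = 27137 - -1 = 27137 + 1 = 27138$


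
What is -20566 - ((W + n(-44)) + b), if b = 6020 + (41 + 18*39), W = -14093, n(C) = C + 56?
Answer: -13248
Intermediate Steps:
n(C) = 56 + C
b = 6763 (b = 6020 + (41 + 702) = 6020 + 743 = 6763)
-20566 - ((W + n(-44)) + b) = -20566 - ((-14093 + (56 - 44)) + 6763) = -20566 - ((-14093 + 12) + 6763) = -20566 - (-14081 + 6763) = -20566 - 1*(-7318) = -20566 + 7318 = -13248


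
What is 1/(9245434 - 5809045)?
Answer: 1/3436389 ≈ 2.9100e-7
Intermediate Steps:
1/(9245434 - 5809045) = 1/3436389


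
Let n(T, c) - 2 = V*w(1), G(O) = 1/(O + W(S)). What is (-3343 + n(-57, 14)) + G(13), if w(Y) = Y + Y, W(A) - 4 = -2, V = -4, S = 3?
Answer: -50234/15 ≈ -3348.9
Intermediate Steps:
W(A) = 2 (W(A) = 4 - 2 = 2)
w(Y) = 2*Y
G(O) = 1/(2 + O) (G(O) = 1/(O + 2) = 1/(2 + O))
n(T, c) = -6 (n(T, c) = 2 - 8 = -6)
(-3343 + n(-57, 14)) + G(13) = (-3343 - 6) + 1/(2 + 13) = -3349 + 1/15 = -50234/15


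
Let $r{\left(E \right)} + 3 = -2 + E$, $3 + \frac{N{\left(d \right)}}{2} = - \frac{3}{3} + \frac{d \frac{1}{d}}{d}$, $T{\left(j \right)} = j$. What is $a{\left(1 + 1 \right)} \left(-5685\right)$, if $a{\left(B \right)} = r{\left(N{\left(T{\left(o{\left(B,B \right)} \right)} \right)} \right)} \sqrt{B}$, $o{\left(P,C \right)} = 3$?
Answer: $70115 \sqrt{2} \approx 99158.0$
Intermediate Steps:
$N{\left(d \right)} = -8 + \frac{2}{d}$ ($N{\left(d \right)} = -6 + 2 \left(- \frac{3}{3} + \frac{d \frac{1}{d}}{d}\right) = -6 + 2 \left(\left(-3\right) \frac{1}{3} + 1 \frac{1}{d}\right) = -6 + 2 \left(-1 + \frac{1}{d}\right) = -6 - \left(2 - \frac{2}{d}\right) = -8 + \frac{2}{d}$)
$r{\left(E \right)} = -5 + E$ ($r{\left(E \right)} = -3 + \left(-2 + E\right) = -5 + E$)
$a{\left(B \right)} = - \frac{37 \sqrt{B}}{3}$ ($a{\left(B \right)} = \left(-5 - \left(8 - \frac{2}{3}\right)\right) \sqrt{B} = \left(-5 + \left(-8 + 2 \cdot \frac{1}{3}\right)\right) \sqrt{B} = \left(-5 + \left(-8 + \frac{2}{3}\right)\right) \sqrt{B} = \left(-5 - \frac{22}{3}\right) \sqrt{B} = - \frac{37 \sqrt{B}}{3}$)
$a{\left(1 + 1 \right)} \left(-5685\right) = - \frac{37 \sqrt{1 + 1}}{3} \left(-5685\right) = - \frac{37 \sqrt{2}}{3} \left(-5685\right) = 70115 \sqrt{2}$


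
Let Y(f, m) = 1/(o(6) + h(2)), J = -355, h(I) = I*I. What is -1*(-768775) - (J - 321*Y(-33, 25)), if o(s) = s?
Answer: 7691621/10 ≈ 7.6916e+5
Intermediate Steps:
h(I) = I**2
Y(f, m) = 1/10 (Y(f, m) = 1/(6 + 2**2) = 1/(6 + 4) = 1/10)
-1*(-768775) - (J - 321*Y(-33, 25)) = -1*(-768775) - (-355 - 321*1/10) = 768775 - (-355 - 321/10) = 768775 - 1*(-3871/10) = 768775 + 3871/10 = 7691621/10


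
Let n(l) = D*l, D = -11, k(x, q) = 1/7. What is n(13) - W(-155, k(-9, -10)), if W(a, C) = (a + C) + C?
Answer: 82/7 ≈ 11.714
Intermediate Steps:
k(x, q) = ⅐
W(a, C) = a + 2*C (W(a, C) = (C + a) + C = a + 2*C)
n(l) = -11*l
n(13) - W(-155, k(-9, -10)) = -11*13 - (-155 + 2*(⅐)) = -143 - (-155 + 2/7) = -143 - 1*(-1083/7) = -143 + 1083/7 = 82/7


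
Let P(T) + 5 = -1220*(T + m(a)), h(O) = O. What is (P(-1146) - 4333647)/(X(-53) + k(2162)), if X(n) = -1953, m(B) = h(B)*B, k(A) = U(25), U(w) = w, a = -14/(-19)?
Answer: 264991543/174002 ≈ 1522.9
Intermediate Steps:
a = 14/19 (a = -14*(-1/19) = 14/19 ≈ 0.73684)
k(A) = 25
m(B) = B² (m(B) = B*B = B²)
P(T) = -240925/361 - 1220*T (P(T) = -5 - 1220*(T + (14/19)²) = -5 - 1220*(T + 196/361) = -5 - 1220*(196/361 + T) = -5 + (-239120/361 - 1220*T) = -240925/361 - 1220*T)
(P(-1146) - 4333647)/(X(-53) + k(2162)) = ((-240925/361 - 1220*(-1146)) - 4333647)/(-1953 + 25) = ((-240925/361 + 1398120) - 4333647)/(-1928) = (504480395/361 - 4333647)*(-1/1928) = -1059966172/361*(-1/1928) = 264991543/174002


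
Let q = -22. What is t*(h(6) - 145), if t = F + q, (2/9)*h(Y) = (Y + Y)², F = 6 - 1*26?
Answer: -21126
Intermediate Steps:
F = -20 (F = 6 - 26 = -20)
h(Y) = 18*Y² (h(Y) = 9*(Y + Y)²/2 = 9*(2*Y)²/2 = 9*(4*Y²)/2 = 18*Y²)
t = -42 (t = -20 - 22 = -42)
t*(h(6) - 145) = -42*(18*6² - 145) = -42*(18*36 - 145) = -42*(648 - 145) = -42*503 = -21126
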